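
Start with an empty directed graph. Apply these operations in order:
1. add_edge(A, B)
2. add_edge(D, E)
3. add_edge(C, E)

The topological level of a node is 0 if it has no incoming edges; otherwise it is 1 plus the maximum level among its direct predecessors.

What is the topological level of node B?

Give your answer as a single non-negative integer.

Op 1: add_edge(A, B). Edges now: 1
Op 2: add_edge(D, E). Edges now: 2
Op 3: add_edge(C, E). Edges now: 3
Compute levels (Kahn BFS):
  sources (in-degree 0): A, C, D
  process A: level=0
    A->B: in-degree(B)=0, level(B)=1, enqueue
  process C: level=0
    C->E: in-degree(E)=1, level(E)>=1
  process D: level=0
    D->E: in-degree(E)=0, level(E)=1, enqueue
  process B: level=1
  process E: level=1
All levels: A:0, B:1, C:0, D:0, E:1
level(B) = 1

Answer: 1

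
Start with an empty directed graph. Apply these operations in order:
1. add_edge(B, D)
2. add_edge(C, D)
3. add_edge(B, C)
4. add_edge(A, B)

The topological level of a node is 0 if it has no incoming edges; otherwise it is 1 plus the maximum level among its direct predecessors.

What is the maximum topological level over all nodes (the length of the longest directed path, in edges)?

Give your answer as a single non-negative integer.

Op 1: add_edge(B, D). Edges now: 1
Op 2: add_edge(C, D). Edges now: 2
Op 3: add_edge(B, C). Edges now: 3
Op 4: add_edge(A, B). Edges now: 4
Compute levels (Kahn BFS):
  sources (in-degree 0): A
  process A: level=0
    A->B: in-degree(B)=0, level(B)=1, enqueue
  process B: level=1
    B->C: in-degree(C)=0, level(C)=2, enqueue
    B->D: in-degree(D)=1, level(D)>=2
  process C: level=2
    C->D: in-degree(D)=0, level(D)=3, enqueue
  process D: level=3
All levels: A:0, B:1, C:2, D:3
max level = 3

Answer: 3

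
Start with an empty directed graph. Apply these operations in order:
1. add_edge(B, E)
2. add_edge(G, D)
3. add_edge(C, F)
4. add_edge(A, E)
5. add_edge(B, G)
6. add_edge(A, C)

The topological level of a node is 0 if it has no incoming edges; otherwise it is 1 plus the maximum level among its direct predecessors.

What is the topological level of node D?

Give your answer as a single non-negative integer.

Answer: 2

Derivation:
Op 1: add_edge(B, E). Edges now: 1
Op 2: add_edge(G, D). Edges now: 2
Op 3: add_edge(C, F). Edges now: 3
Op 4: add_edge(A, E). Edges now: 4
Op 5: add_edge(B, G). Edges now: 5
Op 6: add_edge(A, C). Edges now: 6
Compute levels (Kahn BFS):
  sources (in-degree 0): A, B
  process A: level=0
    A->C: in-degree(C)=0, level(C)=1, enqueue
    A->E: in-degree(E)=1, level(E)>=1
  process B: level=0
    B->E: in-degree(E)=0, level(E)=1, enqueue
    B->G: in-degree(G)=0, level(G)=1, enqueue
  process C: level=1
    C->F: in-degree(F)=0, level(F)=2, enqueue
  process E: level=1
  process G: level=1
    G->D: in-degree(D)=0, level(D)=2, enqueue
  process F: level=2
  process D: level=2
All levels: A:0, B:0, C:1, D:2, E:1, F:2, G:1
level(D) = 2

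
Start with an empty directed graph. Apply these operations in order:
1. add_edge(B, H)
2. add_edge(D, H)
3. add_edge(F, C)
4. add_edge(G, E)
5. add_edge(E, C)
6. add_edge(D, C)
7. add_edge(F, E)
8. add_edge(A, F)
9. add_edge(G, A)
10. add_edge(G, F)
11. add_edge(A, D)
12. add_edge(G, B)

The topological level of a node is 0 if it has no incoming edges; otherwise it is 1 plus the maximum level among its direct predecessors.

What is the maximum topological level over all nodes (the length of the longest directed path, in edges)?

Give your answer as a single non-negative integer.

Answer: 4

Derivation:
Op 1: add_edge(B, H). Edges now: 1
Op 2: add_edge(D, H). Edges now: 2
Op 3: add_edge(F, C). Edges now: 3
Op 4: add_edge(G, E). Edges now: 4
Op 5: add_edge(E, C). Edges now: 5
Op 6: add_edge(D, C). Edges now: 6
Op 7: add_edge(F, E). Edges now: 7
Op 8: add_edge(A, F). Edges now: 8
Op 9: add_edge(G, A). Edges now: 9
Op 10: add_edge(G, F). Edges now: 10
Op 11: add_edge(A, D). Edges now: 11
Op 12: add_edge(G, B). Edges now: 12
Compute levels (Kahn BFS):
  sources (in-degree 0): G
  process G: level=0
    G->A: in-degree(A)=0, level(A)=1, enqueue
    G->B: in-degree(B)=0, level(B)=1, enqueue
    G->E: in-degree(E)=1, level(E)>=1
    G->F: in-degree(F)=1, level(F)>=1
  process A: level=1
    A->D: in-degree(D)=0, level(D)=2, enqueue
    A->F: in-degree(F)=0, level(F)=2, enqueue
  process B: level=1
    B->H: in-degree(H)=1, level(H)>=2
  process D: level=2
    D->C: in-degree(C)=2, level(C)>=3
    D->H: in-degree(H)=0, level(H)=3, enqueue
  process F: level=2
    F->C: in-degree(C)=1, level(C)>=3
    F->E: in-degree(E)=0, level(E)=3, enqueue
  process H: level=3
  process E: level=3
    E->C: in-degree(C)=0, level(C)=4, enqueue
  process C: level=4
All levels: A:1, B:1, C:4, D:2, E:3, F:2, G:0, H:3
max level = 4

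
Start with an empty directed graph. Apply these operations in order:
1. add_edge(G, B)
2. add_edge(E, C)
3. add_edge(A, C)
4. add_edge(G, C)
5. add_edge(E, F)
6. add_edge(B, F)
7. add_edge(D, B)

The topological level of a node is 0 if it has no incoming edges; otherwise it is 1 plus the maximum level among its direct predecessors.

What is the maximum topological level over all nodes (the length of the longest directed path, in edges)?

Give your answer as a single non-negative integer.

Answer: 2

Derivation:
Op 1: add_edge(G, B). Edges now: 1
Op 2: add_edge(E, C). Edges now: 2
Op 3: add_edge(A, C). Edges now: 3
Op 4: add_edge(G, C). Edges now: 4
Op 5: add_edge(E, F). Edges now: 5
Op 6: add_edge(B, F). Edges now: 6
Op 7: add_edge(D, B). Edges now: 7
Compute levels (Kahn BFS):
  sources (in-degree 0): A, D, E, G
  process A: level=0
    A->C: in-degree(C)=2, level(C)>=1
  process D: level=0
    D->B: in-degree(B)=1, level(B)>=1
  process E: level=0
    E->C: in-degree(C)=1, level(C)>=1
    E->F: in-degree(F)=1, level(F)>=1
  process G: level=0
    G->B: in-degree(B)=0, level(B)=1, enqueue
    G->C: in-degree(C)=0, level(C)=1, enqueue
  process B: level=1
    B->F: in-degree(F)=0, level(F)=2, enqueue
  process C: level=1
  process F: level=2
All levels: A:0, B:1, C:1, D:0, E:0, F:2, G:0
max level = 2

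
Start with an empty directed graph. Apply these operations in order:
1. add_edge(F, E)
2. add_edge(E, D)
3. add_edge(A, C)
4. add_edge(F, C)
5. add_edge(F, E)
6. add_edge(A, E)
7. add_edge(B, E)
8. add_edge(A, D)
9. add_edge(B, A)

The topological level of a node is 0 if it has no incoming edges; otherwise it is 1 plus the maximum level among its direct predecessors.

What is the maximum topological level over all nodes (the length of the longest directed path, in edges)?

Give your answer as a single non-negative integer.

Answer: 3

Derivation:
Op 1: add_edge(F, E). Edges now: 1
Op 2: add_edge(E, D). Edges now: 2
Op 3: add_edge(A, C). Edges now: 3
Op 4: add_edge(F, C). Edges now: 4
Op 5: add_edge(F, E) (duplicate, no change). Edges now: 4
Op 6: add_edge(A, E). Edges now: 5
Op 7: add_edge(B, E). Edges now: 6
Op 8: add_edge(A, D). Edges now: 7
Op 9: add_edge(B, A). Edges now: 8
Compute levels (Kahn BFS):
  sources (in-degree 0): B, F
  process B: level=0
    B->A: in-degree(A)=0, level(A)=1, enqueue
    B->E: in-degree(E)=2, level(E)>=1
  process F: level=0
    F->C: in-degree(C)=1, level(C)>=1
    F->E: in-degree(E)=1, level(E)>=1
  process A: level=1
    A->C: in-degree(C)=0, level(C)=2, enqueue
    A->D: in-degree(D)=1, level(D)>=2
    A->E: in-degree(E)=0, level(E)=2, enqueue
  process C: level=2
  process E: level=2
    E->D: in-degree(D)=0, level(D)=3, enqueue
  process D: level=3
All levels: A:1, B:0, C:2, D:3, E:2, F:0
max level = 3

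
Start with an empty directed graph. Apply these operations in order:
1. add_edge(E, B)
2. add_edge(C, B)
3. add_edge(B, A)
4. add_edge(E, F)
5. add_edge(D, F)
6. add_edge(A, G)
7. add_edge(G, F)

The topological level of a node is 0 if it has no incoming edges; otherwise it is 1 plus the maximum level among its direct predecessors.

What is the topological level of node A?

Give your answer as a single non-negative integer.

Op 1: add_edge(E, B). Edges now: 1
Op 2: add_edge(C, B). Edges now: 2
Op 3: add_edge(B, A). Edges now: 3
Op 4: add_edge(E, F). Edges now: 4
Op 5: add_edge(D, F). Edges now: 5
Op 6: add_edge(A, G). Edges now: 6
Op 7: add_edge(G, F). Edges now: 7
Compute levels (Kahn BFS):
  sources (in-degree 0): C, D, E
  process C: level=0
    C->B: in-degree(B)=1, level(B)>=1
  process D: level=0
    D->F: in-degree(F)=2, level(F)>=1
  process E: level=0
    E->B: in-degree(B)=0, level(B)=1, enqueue
    E->F: in-degree(F)=1, level(F)>=1
  process B: level=1
    B->A: in-degree(A)=0, level(A)=2, enqueue
  process A: level=2
    A->G: in-degree(G)=0, level(G)=3, enqueue
  process G: level=3
    G->F: in-degree(F)=0, level(F)=4, enqueue
  process F: level=4
All levels: A:2, B:1, C:0, D:0, E:0, F:4, G:3
level(A) = 2

Answer: 2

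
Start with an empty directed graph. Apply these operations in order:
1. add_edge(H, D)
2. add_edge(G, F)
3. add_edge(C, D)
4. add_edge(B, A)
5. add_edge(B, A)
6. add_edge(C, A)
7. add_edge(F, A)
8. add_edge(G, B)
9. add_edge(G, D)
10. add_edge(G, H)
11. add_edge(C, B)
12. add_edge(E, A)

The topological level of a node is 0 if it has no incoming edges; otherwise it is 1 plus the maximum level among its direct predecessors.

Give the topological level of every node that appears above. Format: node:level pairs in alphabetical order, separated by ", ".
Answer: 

Op 1: add_edge(H, D). Edges now: 1
Op 2: add_edge(G, F). Edges now: 2
Op 3: add_edge(C, D). Edges now: 3
Op 4: add_edge(B, A). Edges now: 4
Op 5: add_edge(B, A) (duplicate, no change). Edges now: 4
Op 6: add_edge(C, A). Edges now: 5
Op 7: add_edge(F, A). Edges now: 6
Op 8: add_edge(G, B). Edges now: 7
Op 9: add_edge(G, D). Edges now: 8
Op 10: add_edge(G, H). Edges now: 9
Op 11: add_edge(C, B). Edges now: 10
Op 12: add_edge(E, A). Edges now: 11
Compute levels (Kahn BFS):
  sources (in-degree 0): C, E, G
  process C: level=0
    C->A: in-degree(A)=3, level(A)>=1
    C->B: in-degree(B)=1, level(B)>=1
    C->D: in-degree(D)=2, level(D)>=1
  process E: level=0
    E->A: in-degree(A)=2, level(A)>=1
  process G: level=0
    G->B: in-degree(B)=0, level(B)=1, enqueue
    G->D: in-degree(D)=1, level(D)>=1
    G->F: in-degree(F)=0, level(F)=1, enqueue
    G->H: in-degree(H)=0, level(H)=1, enqueue
  process B: level=1
    B->A: in-degree(A)=1, level(A)>=2
  process F: level=1
    F->A: in-degree(A)=0, level(A)=2, enqueue
  process H: level=1
    H->D: in-degree(D)=0, level(D)=2, enqueue
  process A: level=2
  process D: level=2
All levels: A:2, B:1, C:0, D:2, E:0, F:1, G:0, H:1

Answer: A:2, B:1, C:0, D:2, E:0, F:1, G:0, H:1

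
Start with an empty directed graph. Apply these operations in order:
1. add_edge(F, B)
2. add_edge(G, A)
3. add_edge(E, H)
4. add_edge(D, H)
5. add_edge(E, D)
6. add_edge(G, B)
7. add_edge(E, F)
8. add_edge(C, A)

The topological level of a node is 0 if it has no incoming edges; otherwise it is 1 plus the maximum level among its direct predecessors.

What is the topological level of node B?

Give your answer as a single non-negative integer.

Answer: 2

Derivation:
Op 1: add_edge(F, B). Edges now: 1
Op 2: add_edge(G, A). Edges now: 2
Op 3: add_edge(E, H). Edges now: 3
Op 4: add_edge(D, H). Edges now: 4
Op 5: add_edge(E, D). Edges now: 5
Op 6: add_edge(G, B). Edges now: 6
Op 7: add_edge(E, F). Edges now: 7
Op 8: add_edge(C, A). Edges now: 8
Compute levels (Kahn BFS):
  sources (in-degree 0): C, E, G
  process C: level=0
    C->A: in-degree(A)=1, level(A)>=1
  process E: level=0
    E->D: in-degree(D)=0, level(D)=1, enqueue
    E->F: in-degree(F)=0, level(F)=1, enqueue
    E->H: in-degree(H)=1, level(H)>=1
  process G: level=0
    G->A: in-degree(A)=0, level(A)=1, enqueue
    G->B: in-degree(B)=1, level(B)>=1
  process D: level=1
    D->H: in-degree(H)=0, level(H)=2, enqueue
  process F: level=1
    F->B: in-degree(B)=0, level(B)=2, enqueue
  process A: level=1
  process H: level=2
  process B: level=2
All levels: A:1, B:2, C:0, D:1, E:0, F:1, G:0, H:2
level(B) = 2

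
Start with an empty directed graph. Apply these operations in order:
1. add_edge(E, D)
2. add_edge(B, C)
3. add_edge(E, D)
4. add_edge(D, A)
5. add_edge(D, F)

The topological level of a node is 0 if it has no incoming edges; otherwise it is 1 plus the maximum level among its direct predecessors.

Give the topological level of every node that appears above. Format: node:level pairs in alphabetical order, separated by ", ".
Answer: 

Answer: A:2, B:0, C:1, D:1, E:0, F:2

Derivation:
Op 1: add_edge(E, D). Edges now: 1
Op 2: add_edge(B, C). Edges now: 2
Op 3: add_edge(E, D) (duplicate, no change). Edges now: 2
Op 4: add_edge(D, A). Edges now: 3
Op 5: add_edge(D, F). Edges now: 4
Compute levels (Kahn BFS):
  sources (in-degree 0): B, E
  process B: level=0
    B->C: in-degree(C)=0, level(C)=1, enqueue
  process E: level=0
    E->D: in-degree(D)=0, level(D)=1, enqueue
  process C: level=1
  process D: level=1
    D->A: in-degree(A)=0, level(A)=2, enqueue
    D->F: in-degree(F)=0, level(F)=2, enqueue
  process A: level=2
  process F: level=2
All levels: A:2, B:0, C:1, D:1, E:0, F:2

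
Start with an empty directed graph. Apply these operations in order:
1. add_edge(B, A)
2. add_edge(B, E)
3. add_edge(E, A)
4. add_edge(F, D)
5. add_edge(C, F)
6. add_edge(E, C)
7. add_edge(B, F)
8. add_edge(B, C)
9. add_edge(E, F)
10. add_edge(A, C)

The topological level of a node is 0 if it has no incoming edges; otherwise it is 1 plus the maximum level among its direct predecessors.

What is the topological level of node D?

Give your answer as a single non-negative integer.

Op 1: add_edge(B, A). Edges now: 1
Op 2: add_edge(B, E). Edges now: 2
Op 3: add_edge(E, A). Edges now: 3
Op 4: add_edge(F, D). Edges now: 4
Op 5: add_edge(C, F). Edges now: 5
Op 6: add_edge(E, C). Edges now: 6
Op 7: add_edge(B, F). Edges now: 7
Op 8: add_edge(B, C). Edges now: 8
Op 9: add_edge(E, F). Edges now: 9
Op 10: add_edge(A, C). Edges now: 10
Compute levels (Kahn BFS):
  sources (in-degree 0): B
  process B: level=0
    B->A: in-degree(A)=1, level(A)>=1
    B->C: in-degree(C)=2, level(C)>=1
    B->E: in-degree(E)=0, level(E)=1, enqueue
    B->F: in-degree(F)=2, level(F)>=1
  process E: level=1
    E->A: in-degree(A)=0, level(A)=2, enqueue
    E->C: in-degree(C)=1, level(C)>=2
    E->F: in-degree(F)=1, level(F)>=2
  process A: level=2
    A->C: in-degree(C)=0, level(C)=3, enqueue
  process C: level=3
    C->F: in-degree(F)=0, level(F)=4, enqueue
  process F: level=4
    F->D: in-degree(D)=0, level(D)=5, enqueue
  process D: level=5
All levels: A:2, B:0, C:3, D:5, E:1, F:4
level(D) = 5

Answer: 5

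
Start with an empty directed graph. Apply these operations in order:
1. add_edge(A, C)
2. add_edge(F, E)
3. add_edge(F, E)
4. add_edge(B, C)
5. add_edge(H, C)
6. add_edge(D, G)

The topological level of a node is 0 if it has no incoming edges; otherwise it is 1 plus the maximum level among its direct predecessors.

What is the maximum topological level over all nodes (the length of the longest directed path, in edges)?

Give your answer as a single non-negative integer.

Answer: 1

Derivation:
Op 1: add_edge(A, C). Edges now: 1
Op 2: add_edge(F, E). Edges now: 2
Op 3: add_edge(F, E) (duplicate, no change). Edges now: 2
Op 4: add_edge(B, C). Edges now: 3
Op 5: add_edge(H, C). Edges now: 4
Op 6: add_edge(D, G). Edges now: 5
Compute levels (Kahn BFS):
  sources (in-degree 0): A, B, D, F, H
  process A: level=0
    A->C: in-degree(C)=2, level(C)>=1
  process B: level=0
    B->C: in-degree(C)=1, level(C)>=1
  process D: level=0
    D->G: in-degree(G)=0, level(G)=1, enqueue
  process F: level=0
    F->E: in-degree(E)=0, level(E)=1, enqueue
  process H: level=0
    H->C: in-degree(C)=0, level(C)=1, enqueue
  process G: level=1
  process E: level=1
  process C: level=1
All levels: A:0, B:0, C:1, D:0, E:1, F:0, G:1, H:0
max level = 1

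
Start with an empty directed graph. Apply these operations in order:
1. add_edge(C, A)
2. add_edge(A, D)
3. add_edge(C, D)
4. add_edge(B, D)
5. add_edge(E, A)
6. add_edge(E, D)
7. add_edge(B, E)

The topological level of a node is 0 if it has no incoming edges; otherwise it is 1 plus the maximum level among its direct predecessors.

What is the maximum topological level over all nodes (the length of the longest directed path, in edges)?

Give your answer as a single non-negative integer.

Answer: 3

Derivation:
Op 1: add_edge(C, A). Edges now: 1
Op 2: add_edge(A, D). Edges now: 2
Op 3: add_edge(C, D). Edges now: 3
Op 4: add_edge(B, D). Edges now: 4
Op 5: add_edge(E, A). Edges now: 5
Op 6: add_edge(E, D). Edges now: 6
Op 7: add_edge(B, E). Edges now: 7
Compute levels (Kahn BFS):
  sources (in-degree 0): B, C
  process B: level=0
    B->D: in-degree(D)=3, level(D)>=1
    B->E: in-degree(E)=0, level(E)=1, enqueue
  process C: level=0
    C->A: in-degree(A)=1, level(A)>=1
    C->D: in-degree(D)=2, level(D)>=1
  process E: level=1
    E->A: in-degree(A)=0, level(A)=2, enqueue
    E->D: in-degree(D)=1, level(D)>=2
  process A: level=2
    A->D: in-degree(D)=0, level(D)=3, enqueue
  process D: level=3
All levels: A:2, B:0, C:0, D:3, E:1
max level = 3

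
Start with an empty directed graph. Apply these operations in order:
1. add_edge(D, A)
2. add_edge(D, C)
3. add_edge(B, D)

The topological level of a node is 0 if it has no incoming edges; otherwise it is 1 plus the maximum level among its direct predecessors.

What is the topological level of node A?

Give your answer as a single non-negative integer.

Op 1: add_edge(D, A). Edges now: 1
Op 2: add_edge(D, C). Edges now: 2
Op 3: add_edge(B, D). Edges now: 3
Compute levels (Kahn BFS):
  sources (in-degree 0): B
  process B: level=0
    B->D: in-degree(D)=0, level(D)=1, enqueue
  process D: level=1
    D->A: in-degree(A)=0, level(A)=2, enqueue
    D->C: in-degree(C)=0, level(C)=2, enqueue
  process A: level=2
  process C: level=2
All levels: A:2, B:0, C:2, D:1
level(A) = 2

Answer: 2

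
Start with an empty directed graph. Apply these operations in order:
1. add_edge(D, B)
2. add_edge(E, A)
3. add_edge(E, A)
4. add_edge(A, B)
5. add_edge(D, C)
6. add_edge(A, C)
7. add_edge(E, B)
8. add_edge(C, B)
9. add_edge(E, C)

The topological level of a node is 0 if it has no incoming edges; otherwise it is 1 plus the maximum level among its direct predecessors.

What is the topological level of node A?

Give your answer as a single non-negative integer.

Answer: 1

Derivation:
Op 1: add_edge(D, B). Edges now: 1
Op 2: add_edge(E, A). Edges now: 2
Op 3: add_edge(E, A) (duplicate, no change). Edges now: 2
Op 4: add_edge(A, B). Edges now: 3
Op 5: add_edge(D, C). Edges now: 4
Op 6: add_edge(A, C). Edges now: 5
Op 7: add_edge(E, B). Edges now: 6
Op 8: add_edge(C, B). Edges now: 7
Op 9: add_edge(E, C). Edges now: 8
Compute levels (Kahn BFS):
  sources (in-degree 0): D, E
  process D: level=0
    D->B: in-degree(B)=3, level(B)>=1
    D->C: in-degree(C)=2, level(C)>=1
  process E: level=0
    E->A: in-degree(A)=0, level(A)=1, enqueue
    E->B: in-degree(B)=2, level(B)>=1
    E->C: in-degree(C)=1, level(C)>=1
  process A: level=1
    A->B: in-degree(B)=1, level(B)>=2
    A->C: in-degree(C)=0, level(C)=2, enqueue
  process C: level=2
    C->B: in-degree(B)=0, level(B)=3, enqueue
  process B: level=3
All levels: A:1, B:3, C:2, D:0, E:0
level(A) = 1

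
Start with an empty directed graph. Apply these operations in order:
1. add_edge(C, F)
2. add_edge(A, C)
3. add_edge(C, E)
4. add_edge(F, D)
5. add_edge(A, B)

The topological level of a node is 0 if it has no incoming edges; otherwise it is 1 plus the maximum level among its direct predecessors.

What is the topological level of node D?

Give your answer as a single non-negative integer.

Answer: 3

Derivation:
Op 1: add_edge(C, F). Edges now: 1
Op 2: add_edge(A, C). Edges now: 2
Op 3: add_edge(C, E). Edges now: 3
Op 4: add_edge(F, D). Edges now: 4
Op 5: add_edge(A, B). Edges now: 5
Compute levels (Kahn BFS):
  sources (in-degree 0): A
  process A: level=0
    A->B: in-degree(B)=0, level(B)=1, enqueue
    A->C: in-degree(C)=0, level(C)=1, enqueue
  process B: level=1
  process C: level=1
    C->E: in-degree(E)=0, level(E)=2, enqueue
    C->F: in-degree(F)=0, level(F)=2, enqueue
  process E: level=2
  process F: level=2
    F->D: in-degree(D)=0, level(D)=3, enqueue
  process D: level=3
All levels: A:0, B:1, C:1, D:3, E:2, F:2
level(D) = 3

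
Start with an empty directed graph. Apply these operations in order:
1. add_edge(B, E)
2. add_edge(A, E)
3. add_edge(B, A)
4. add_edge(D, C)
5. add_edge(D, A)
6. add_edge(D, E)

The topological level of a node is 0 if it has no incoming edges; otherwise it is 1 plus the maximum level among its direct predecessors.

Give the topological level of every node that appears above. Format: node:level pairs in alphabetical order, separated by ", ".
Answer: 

Op 1: add_edge(B, E). Edges now: 1
Op 2: add_edge(A, E). Edges now: 2
Op 3: add_edge(B, A). Edges now: 3
Op 4: add_edge(D, C). Edges now: 4
Op 5: add_edge(D, A). Edges now: 5
Op 6: add_edge(D, E). Edges now: 6
Compute levels (Kahn BFS):
  sources (in-degree 0): B, D
  process B: level=0
    B->A: in-degree(A)=1, level(A)>=1
    B->E: in-degree(E)=2, level(E)>=1
  process D: level=0
    D->A: in-degree(A)=0, level(A)=1, enqueue
    D->C: in-degree(C)=0, level(C)=1, enqueue
    D->E: in-degree(E)=1, level(E)>=1
  process A: level=1
    A->E: in-degree(E)=0, level(E)=2, enqueue
  process C: level=1
  process E: level=2
All levels: A:1, B:0, C:1, D:0, E:2

Answer: A:1, B:0, C:1, D:0, E:2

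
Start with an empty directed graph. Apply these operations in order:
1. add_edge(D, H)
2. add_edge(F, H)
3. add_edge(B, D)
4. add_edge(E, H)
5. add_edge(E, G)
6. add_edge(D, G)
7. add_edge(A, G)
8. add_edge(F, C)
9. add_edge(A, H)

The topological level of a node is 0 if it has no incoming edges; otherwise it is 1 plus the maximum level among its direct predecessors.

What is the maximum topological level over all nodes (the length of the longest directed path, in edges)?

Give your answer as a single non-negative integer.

Answer: 2

Derivation:
Op 1: add_edge(D, H). Edges now: 1
Op 2: add_edge(F, H). Edges now: 2
Op 3: add_edge(B, D). Edges now: 3
Op 4: add_edge(E, H). Edges now: 4
Op 5: add_edge(E, G). Edges now: 5
Op 6: add_edge(D, G). Edges now: 6
Op 7: add_edge(A, G). Edges now: 7
Op 8: add_edge(F, C). Edges now: 8
Op 9: add_edge(A, H). Edges now: 9
Compute levels (Kahn BFS):
  sources (in-degree 0): A, B, E, F
  process A: level=0
    A->G: in-degree(G)=2, level(G)>=1
    A->H: in-degree(H)=3, level(H)>=1
  process B: level=0
    B->D: in-degree(D)=0, level(D)=1, enqueue
  process E: level=0
    E->G: in-degree(G)=1, level(G)>=1
    E->H: in-degree(H)=2, level(H)>=1
  process F: level=0
    F->C: in-degree(C)=0, level(C)=1, enqueue
    F->H: in-degree(H)=1, level(H)>=1
  process D: level=1
    D->G: in-degree(G)=0, level(G)=2, enqueue
    D->H: in-degree(H)=0, level(H)=2, enqueue
  process C: level=1
  process G: level=2
  process H: level=2
All levels: A:0, B:0, C:1, D:1, E:0, F:0, G:2, H:2
max level = 2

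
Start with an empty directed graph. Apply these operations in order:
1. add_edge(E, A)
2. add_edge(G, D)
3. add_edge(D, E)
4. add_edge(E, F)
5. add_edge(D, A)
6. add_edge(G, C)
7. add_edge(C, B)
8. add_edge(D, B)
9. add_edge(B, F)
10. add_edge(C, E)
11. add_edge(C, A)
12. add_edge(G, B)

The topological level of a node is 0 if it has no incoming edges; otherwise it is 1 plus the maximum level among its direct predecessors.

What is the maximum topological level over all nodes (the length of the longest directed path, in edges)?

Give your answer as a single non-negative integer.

Answer: 3

Derivation:
Op 1: add_edge(E, A). Edges now: 1
Op 2: add_edge(G, D). Edges now: 2
Op 3: add_edge(D, E). Edges now: 3
Op 4: add_edge(E, F). Edges now: 4
Op 5: add_edge(D, A). Edges now: 5
Op 6: add_edge(G, C). Edges now: 6
Op 7: add_edge(C, B). Edges now: 7
Op 8: add_edge(D, B). Edges now: 8
Op 9: add_edge(B, F). Edges now: 9
Op 10: add_edge(C, E). Edges now: 10
Op 11: add_edge(C, A). Edges now: 11
Op 12: add_edge(G, B). Edges now: 12
Compute levels (Kahn BFS):
  sources (in-degree 0): G
  process G: level=0
    G->B: in-degree(B)=2, level(B)>=1
    G->C: in-degree(C)=0, level(C)=1, enqueue
    G->D: in-degree(D)=0, level(D)=1, enqueue
  process C: level=1
    C->A: in-degree(A)=2, level(A)>=2
    C->B: in-degree(B)=1, level(B)>=2
    C->E: in-degree(E)=1, level(E)>=2
  process D: level=1
    D->A: in-degree(A)=1, level(A)>=2
    D->B: in-degree(B)=0, level(B)=2, enqueue
    D->E: in-degree(E)=0, level(E)=2, enqueue
  process B: level=2
    B->F: in-degree(F)=1, level(F)>=3
  process E: level=2
    E->A: in-degree(A)=0, level(A)=3, enqueue
    E->F: in-degree(F)=0, level(F)=3, enqueue
  process A: level=3
  process F: level=3
All levels: A:3, B:2, C:1, D:1, E:2, F:3, G:0
max level = 3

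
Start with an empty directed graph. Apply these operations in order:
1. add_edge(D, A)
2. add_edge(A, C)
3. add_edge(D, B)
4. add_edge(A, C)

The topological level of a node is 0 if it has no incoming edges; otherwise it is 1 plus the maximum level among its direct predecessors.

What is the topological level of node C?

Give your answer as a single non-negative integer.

Answer: 2

Derivation:
Op 1: add_edge(D, A). Edges now: 1
Op 2: add_edge(A, C). Edges now: 2
Op 3: add_edge(D, B). Edges now: 3
Op 4: add_edge(A, C) (duplicate, no change). Edges now: 3
Compute levels (Kahn BFS):
  sources (in-degree 0): D
  process D: level=0
    D->A: in-degree(A)=0, level(A)=1, enqueue
    D->B: in-degree(B)=0, level(B)=1, enqueue
  process A: level=1
    A->C: in-degree(C)=0, level(C)=2, enqueue
  process B: level=1
  process C: level=2
All levels: A:1, B:1, C:2, D:0
level(C) = 2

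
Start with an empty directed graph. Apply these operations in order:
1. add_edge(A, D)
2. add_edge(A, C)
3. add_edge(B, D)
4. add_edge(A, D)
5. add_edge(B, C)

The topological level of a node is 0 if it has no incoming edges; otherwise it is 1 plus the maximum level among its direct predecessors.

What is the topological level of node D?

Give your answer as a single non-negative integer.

Op 1: add_edge(A, D). Edges now: 1
Op 2: add_edge(A, C). Edges now: 2
Op 3: add_edge(B, D). Edges now: 3
Op 4: add_edge(A, D) (duplicate, no change). Edges now: 3
Op 5: add_edge(B, C). Edges now: 4
Compute levels (Kahn BFS):
  sources (in-degree 0): A, B
  process A: level=0
    A->C: in-degree(C)=1, level(C)>=1
    A->D: in-degree(D)=1, level(D)>=1
  process B: level=0
    B->C: in-degree(C)=0, level(C)=1, enqueue
    B->D: in-degree(D)=0, level(D)=1, enqueue
  process C: level=1
  process D: level=1
All levels: A:0, B:0, C:1, D:1
level(D) = 1

Answer: 1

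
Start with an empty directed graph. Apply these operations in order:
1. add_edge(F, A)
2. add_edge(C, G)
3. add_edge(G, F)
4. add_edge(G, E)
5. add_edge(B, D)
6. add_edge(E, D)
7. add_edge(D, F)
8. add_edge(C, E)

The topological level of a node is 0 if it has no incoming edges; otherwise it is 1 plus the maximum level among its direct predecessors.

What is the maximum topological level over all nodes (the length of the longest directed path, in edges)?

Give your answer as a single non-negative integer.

Answer: 5

Derivation:
Op 1: add_edge(F, A). Edges now: 1
Op 2: add_edge(C, G). Edges now: 2
Op 3: add_edge(G, F). Edges now: 3
Op 4: add_edge(G, E). Edges now: 4
Op 5: add_edge(B, D). Edges now: 5
Op 6: add_edge(E, D). Edges now: 6
Op 7: add_edge(D, F). Edges now: 7
Op 8: add_edge(C, E). Edges now: 8
Compute levels (Kahn BFS):
  sources (in-degree 0): B, C
  process B: level=0
    B->D: in-degree(D)=1, level(D)>=1
  process C: level=0
    C->E: in-degree(E)=1, level(E)>=1
    C->G: in-degree(G)=0, level(G)=1, enqueue
  process G: level=1
    G->E: in-degree(E)=0, level(E)=2, enqueue
    G->F: in-degree(F)=1, level(F)>=2
  process E: level=2
    E->D: in-degree(D)=0, level(D)=3, enqueue
  process D: level=3
    D->F: in-degree(F)=0, level(F)=4, enqueue
  process F: level=4
    F->A: in-degree(A)=0, level(A)=5, enqueue
  process A: level=5
All levels: A:5, B:0, C:0, D:3, E:2, F:4, G:1
max level = 5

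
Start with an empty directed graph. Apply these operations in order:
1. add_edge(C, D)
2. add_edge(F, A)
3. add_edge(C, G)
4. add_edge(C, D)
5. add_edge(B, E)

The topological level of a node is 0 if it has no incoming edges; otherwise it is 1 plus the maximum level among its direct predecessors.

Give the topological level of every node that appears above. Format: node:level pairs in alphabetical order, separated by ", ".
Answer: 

Op 1: add_edge(C, D). Edges now: 1
Op 2: add_edge(F, A). Edges now: 2
Op 3: add_edge(C, G). Edges now: 3
Op 4: add_edge(C, D) (duplicate, no change). Edges now: 3
Op 5: add_edge(B, E). Edges now: 4
Compute levels (Kahn BFS):
  sources (in-degree 0): B, C, F
  process B: level=0
    B->E: in-degree(E)=0, level(E)=1, enqueue
  process C: level=0
    C->D: in-degree(D)=0, level(D)=1, enqueue
    C->G: in-degree(G)=0, level(G)=1, enqueue
  process F: level=0
    F->A: in-degree(A)=0, level(A)=1, enqueue
  process E: level=1
  process D: level=1
  process G: level=1
  process A: level=1
All levels: A:1, B:0, C:0, D:1, E:1, F:0, G:1

Answer: A:1, B:0, C:0, D:1, E:1, F:0, G:1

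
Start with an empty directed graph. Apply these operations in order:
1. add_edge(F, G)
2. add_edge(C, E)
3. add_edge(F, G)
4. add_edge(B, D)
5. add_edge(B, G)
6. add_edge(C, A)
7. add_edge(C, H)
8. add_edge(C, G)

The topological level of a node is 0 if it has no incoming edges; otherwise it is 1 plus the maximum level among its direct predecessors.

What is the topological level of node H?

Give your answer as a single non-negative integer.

Answer: 1

Derivation:
Op 1: add_edge(F, G). Edges now: 1
Op 2: add_edge(C, E). Edges now: 2
Op 3: add_edge(F, G) (duplicate, no change). Edges now: 2
Op 4: add_edge(B, D). Edges now: 3
Op 5: add_edge(B, G). Edges now: 4
Op 6: add_edge(C, A). Edges now: 5
Op 7: add_edge(C, H). Edges now: 6
Op 8: add_edge(C, G). Edges now: 7
Compute levels (Kahn BFS):
  sources (in-degree 0): B, C, F
  process B: level=0
    B->D: in-degree(D)=0, level(D)=1, enqueue
    B->G: in-degree(G)=2, level(G)>=1
  process C: level=0
    C->A: in-degree(A)=0, level(A)=1, enqueue
    C->E: in-degree(E)=0, level(E)=1, enqueue
    C->G: in-degree(G)=1, level(G)>=1
    C->H: in-degree(H)=0, level(H)=1, enqueue
  process F: level=0
    F->G: in-degree(G)=0, level(G)=1, enqueue
  process D: level=1
  process A: level=1
  process E: level=1
  process H: level=1
  process G: level=1
All levels: A:1, B:0, C:0, D:1, E:1, F:0, G:1, H:1
level(H) = 1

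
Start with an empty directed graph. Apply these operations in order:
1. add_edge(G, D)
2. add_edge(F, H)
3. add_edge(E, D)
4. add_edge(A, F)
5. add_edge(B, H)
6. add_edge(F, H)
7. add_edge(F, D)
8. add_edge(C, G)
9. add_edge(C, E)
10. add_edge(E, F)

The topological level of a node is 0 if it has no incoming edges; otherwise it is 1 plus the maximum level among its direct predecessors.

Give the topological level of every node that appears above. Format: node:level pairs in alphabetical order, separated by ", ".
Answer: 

Op 1: add_edge(G, D). Edges now: 1
Op 2: add_edge(F, H). Edges now: 2
Op 3: add_edge(E, D). Edges now: 3
Op 4: add_edge(A, F). Edges now: 4
Op 5: add_edge(B, H). Edges now: 5
Op 6: add_edge(F, H) (duplicate, no change). Edges now: 5
Op 7: add_edge(F, D). Edges now: 6
Op 8: add_edge(C, G). Edges now: 7
Op 9: add_edge(C, E). Edges now: 8
Op 10: add_edge(E, F). Edges now: 9
Compute levels (Kahn BFS):
  sources (in-degree 0): A, B, C
  process A: level=0
    A->F: in-degree(F)=1, level(F)>=1
  process B: level=0
    B->H: in-degree(H)=1, level(H)>=1
  process C: level=0
    C->E: in-degree(E)=0, level(E)=1, enqueue
    C->G: in-degree(G)=0, level(G)=1, enqueue
  process E: level=1
    E->D: in-degree(D)=2, level(D)>=2
    E->F: in-degree(F)=0, level(F)=2, enqueue
  process G: level=1
    G->D: in-degree(D)=1, level(D)>=2
  process F: level=2
    F->D: in-degree(D)=0, level(D)=3, enqueue
    F->H: in-degree(H)=0, level(H)=3, enqueue
  process D: level=3
  process H: level=3
All levels: A:0, B:0, C:0, D:3, E:1, F:2, G:1, H:3

Answer: A:0, B:0, C:0, D:3, E:1, F:2, G:1, H:3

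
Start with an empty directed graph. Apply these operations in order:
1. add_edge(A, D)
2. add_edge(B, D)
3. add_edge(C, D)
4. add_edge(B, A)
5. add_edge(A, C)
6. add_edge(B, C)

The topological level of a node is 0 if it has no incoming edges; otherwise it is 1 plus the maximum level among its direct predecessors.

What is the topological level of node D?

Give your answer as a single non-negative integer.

Answer: 3

Derivation:
Op 1: add_edge(A, D). Edges now: 1
Op 2: add_edge(B, D). Edges now: 2
Op 3: add_edge(C, D). Edges now: 3
Op 4: add_edge(B, A). Edges now: 4
Op 5: add_edge(A, C). Edges now: 5
Op 6: add_edge(B, C). Edges now: 6
Compute levels (Kahn BFS):
  sources (in-degree 0): B
  process B: level=0
    B->A: in-degree(A)=0, level(A)=1, enqueue
    B->C: in-degree(C)=1, level(C)>=1
    B->D: in-degree(D)=2, level(D)>=1
  process A: level=1
    A->C: in-degree(C)=0, level(C)=2, enqueue
    A->D: in-degree(D)=1, level(D)>=2
  process C: level=2
    C->D: in-degree(D)=0, level(D)=3, enqueue
  process D: level=3
All levels: A:1, B:0, C:2, D:3
level(D) = 3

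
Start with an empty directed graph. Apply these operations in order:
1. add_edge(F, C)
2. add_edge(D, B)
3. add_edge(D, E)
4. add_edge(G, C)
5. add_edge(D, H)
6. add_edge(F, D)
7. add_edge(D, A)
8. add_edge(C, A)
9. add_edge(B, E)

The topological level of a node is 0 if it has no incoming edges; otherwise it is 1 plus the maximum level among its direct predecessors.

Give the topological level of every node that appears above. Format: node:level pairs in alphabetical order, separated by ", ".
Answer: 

Answer: A:2, B:2, C:1, D:1, E:3, F:0, G:0, H:2

Derivation:
Op 1: add_edge(F, C). Edges now: 1
Op 2: add_edge(D, B). Edges now: 2
Op 3: add_edge(D, E). Edges now: 3
Op 4: add_edge(G, C). Edges now: 4
Op 5: add_edge(D, H). Edges now: 5
Op 6: add_edge(F, D). Edges now: 6
Op 7: add_edge(D, A). Edges now: 7
Op 8: add_edge(C, A). Edges now: 8
Op 9: add_edge(B, E). Edges now: 9
Compute levels (Kahn BFS):
  sources (in-degree 0): F, G
  process F: level=0
    F->C: in-degree(C)=1, level(C)>=1
    F->D: in-degree(D)=0, level(D)=1, enqueue
  process G: level=0
    G->C: in-degree(C)=0, level(C)=1, enqueue
  process D: level=1
    D->A: in-degree(A)=1, level(A)>=2
    D->B: in-degree(B)=0, level(B)=2, enqueue
    D->E: in-degree(E)=1, level(E)>=2
    D->H: in-degree(H)=0, level(H)=2, enqueue
  process C: level=1
    C->A: in-degree(A)=0, level(A)=2, enqueue
  process B: level=2
    B->E: in-degree(E)=0, level(E)=3, enqueue
  process H: level=2
  process A: level=2
  process E: level=3
All levels: A:2, B:2, C:1, D:1, E:3, F:0, G:0, H:2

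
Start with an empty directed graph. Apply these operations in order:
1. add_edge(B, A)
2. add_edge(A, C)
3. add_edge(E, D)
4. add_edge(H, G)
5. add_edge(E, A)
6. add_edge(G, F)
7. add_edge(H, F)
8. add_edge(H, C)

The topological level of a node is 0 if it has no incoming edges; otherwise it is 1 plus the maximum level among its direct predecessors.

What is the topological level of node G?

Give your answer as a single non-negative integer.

Op 1: add_edge(B, A). Edges now: 1
Op 2: add_edge(A, C). Edges now: 2
Op 3: add_edge(E, D). Edges now: 3
Op 4: add_edge(H, G). Edges now: 4
Op 5: add_edge(E, A). Edges now: 5
Op 6: add_edge(G, F). Edges now: 6
Op 7: add_edge(H, F). Edges now: 7
Op 8: add_edge(H, C). Edges now: 8
Compute levels (Kahn BFS):
  sources (in-degree 0): B, E, H
  process B: level=0
    B->A: in-degree(A)=1, level(A)>=1
  process E: level=0
    E->A: in-degree(A)=0, level(A)=1, enqueue
    E->D: in-degree(D)=0, level(D)=1, enqueue
  process H: level=0
    H->C: in-degree(C)=1, level(C)>=1
    H->F: in-degree(F)=1, level(F)>=1
    H->G: in-degree(G)=0, level(G)=1, enqueue
  process A: level=1
    A->C: in-degree(C)=0, level(C)=2, enqueue
  process D: level=1
  process G: level=1
    G->F: in-degree(F)=0, level(F)=2, enqueue
  process C: level=2
  process F: level=2
All levels: A:1, B:0, C:2, D:1, E:0, F:2, G:1, H:0
level(G) = 1

Answer: 1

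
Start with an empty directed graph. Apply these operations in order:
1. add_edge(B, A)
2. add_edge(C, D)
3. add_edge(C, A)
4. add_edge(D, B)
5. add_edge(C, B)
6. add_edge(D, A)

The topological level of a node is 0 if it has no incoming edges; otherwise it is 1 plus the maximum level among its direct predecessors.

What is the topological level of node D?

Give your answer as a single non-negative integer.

Answer: 1

Derivation:
Op 1: add_edge(B, A). Edges now: 1
Op 2: add_edge(C, D). Edges now: 2
Op 3: add_edge(C, A). Edges now: 3
Op 4: add_edge(D, B). Edges now: 4
Op 5: add_edge(C, B). Edges now: 5
Op 6: add_edge(D, A). Edges now: 6
Compute levels (Kahn BFS):
  sources (in-degree 0): C
  process C: level=0
    C->A: in-degree(A)=2, level(A)>=1
    C->B: in-degree(B)=1, level(B)>=1
    C->D: in-degree(D)=0, level(D)=1, enqueue
  process D: level=1
    D->A: in-degree(A)=1, level(A)>=2
    D->B: in-degree(B)=0, level(B)=2, enqueue
  process B: level=2
    B->A: in-degree(A)=0, level(A)=3, enqueue
  process A: level=3
All levels: A:3, B:2, C:0, D:1
level(D) = 1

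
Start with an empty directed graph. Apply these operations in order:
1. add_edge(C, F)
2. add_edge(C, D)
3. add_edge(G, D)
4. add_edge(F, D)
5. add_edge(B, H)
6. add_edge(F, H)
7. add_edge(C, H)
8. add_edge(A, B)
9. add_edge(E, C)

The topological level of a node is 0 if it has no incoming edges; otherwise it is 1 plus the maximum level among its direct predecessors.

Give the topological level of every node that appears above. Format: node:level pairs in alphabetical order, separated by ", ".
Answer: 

Op 1: add_edge(C, F). Edges now: 1
Op 2: add_edge(C, D). Edges now: 2
Op 3: add_edge(G, D). Edges now: 3
Op 4: add_edge(F, D). Edges now: 4
Op 5: add_edge(B, H). Edges now: 5
Op 6: add_edge(F, H). Edges now: 6
Op 7: add_edge(C, H). Edges now: 7
Op 8: add_edge(A, B). Edges now: 8
Op 9: add_edge(E, C). Edges now: 9
Compute levels (Kahn BFS):
  sources (in-degree 0): A, E, G
  process A: level=0
    A->B: in-degree(B)=0, level(B)=1, enqueue
  process E: level=0
    E->C: in-degree(C)=0, level(C)=1, enqueue
  process G: level=0
    G->D: in-degree(D)=2, level(D)>=1
  process B: level=1
    B->H: in-degree(H)=2, level(H)>=2
  process C: level=1
    C->D: in-degree(D)=1, level(D)>=2
    C->F: in-degree(F)=0, level(F)=2, enqueue
    C->H: in-degree(H)=1, level(H)>=2
  process F: level=2
    F->D: in-degree(D)=0, level(D)=3, enqueue
    F->H: in-degree(H)=0, level(H)=3, enqueue
  process D: level=3
  process H: level=3
All levels: A:0, B:1, C:1, D:3, E:0, F:2, G:0, H:3

Answer: A:0, B:1, C:1, D:3, E:0, F:2, G:0, H:3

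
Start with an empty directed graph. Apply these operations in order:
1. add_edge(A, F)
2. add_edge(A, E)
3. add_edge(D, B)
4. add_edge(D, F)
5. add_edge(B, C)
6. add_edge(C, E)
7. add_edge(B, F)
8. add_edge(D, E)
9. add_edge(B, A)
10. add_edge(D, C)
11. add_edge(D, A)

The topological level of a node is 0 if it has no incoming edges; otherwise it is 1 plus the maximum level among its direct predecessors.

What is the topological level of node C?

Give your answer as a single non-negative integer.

Op 1: add_edge(A, F). Edges now: 1
Op 2: add_edge(A, E). Edges now: 2
Op 3: add_edge(D, B). Edges now: 3
Op 4: add_edge(D, F). Edges now: 4
Op 5: add_edge(B, C). Edges now: 5
Op 6: add_edge(C, E). Edges now: 6
Op 7: add_edge(B, F). Edges now: 7
Op 8: add_edge(D, E). Edges now: 8
Op 9: add_edge(B, A). Edges now: 9
Op 10: add_edge(D, C). Edges now: 10
Op 11: add_edge(D, A). Edges now: 11
Compute levels (Kahn BFS):
  sources (in-degree 0): D
  process D: level=0
    D->A: in-degree(A)=1, level(A)>=1
    D->B: in-degree(B)=0, level(B)=1, enqueue
    D->C: in-degree(C)=1, level(C)>=1
    D->E: in-degree(E)=2, level(E)>=1
    D->F: in-degree(F)=2, level(F)>=1
  process B: level=1
    B->A: in-degree(A)=0, level(A)=2, enqueue
    B->C: in-degree(C)=0, level(C)=2, enqueue
    B->F: in-degree(F)=1, level(F)>=2
  process A: level=2
    A->E: in-degree(E)=1, level(E)>=3
    A->F: in-degree(F)=0, level(F)=3, enqueue
  process C: level=2
    C->E: in-degree(E)=0, level(E)=3, enqueue
  process F: level=3
  process E: level=3
All levels: A:2, B:1, C:2, D:0, E:3, F:3
level(C) = 2

Answer: 2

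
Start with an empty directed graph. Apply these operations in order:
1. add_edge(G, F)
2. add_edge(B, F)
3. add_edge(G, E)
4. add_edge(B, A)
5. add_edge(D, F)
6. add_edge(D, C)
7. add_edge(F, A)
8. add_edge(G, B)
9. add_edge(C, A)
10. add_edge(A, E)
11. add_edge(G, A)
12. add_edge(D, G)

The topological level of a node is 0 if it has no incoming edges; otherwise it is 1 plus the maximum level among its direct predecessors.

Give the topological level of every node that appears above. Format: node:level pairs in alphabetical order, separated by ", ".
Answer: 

Answer: A:4, B:2, C:1, D:0, E:5, F:3, G:1

Derivation:
Op 1: add_edge(G, F). Edges now: 1
Op 2: add_edge(B, F). Edges now: 2
Op 3: add_edge(G, E). Edges now: 3
Op 4: add_edge(B, A). Edges now: 4
Op 5: add_edge(D, F). Edges now: 5
Op 6: add_edge(D, C). Edges now: 6
Op 7: add_edge(F, A). Edges now: 7
Op 8: add_edge(G, B). Edges now: 8
Op 9: add_edge(C, A). Edges now: 9
Op 10: add_edge(A, E). Edges now: 10
Op 11: add_edge(G, A). Edges now: 11
Op 12: add_edge(D, G). Edges now: 12
Compute levels (Kahn BFS):
  sources (in-degree 0): D
  process D: level=0
    D->C: in-degree(C)=0, level(C)=1, enqueue
    D->F: in-degree(F)=2, level(F)>=1
    D->G: in-degree(G)=0, level(G)=1, enqueue
  process C: level=1
    C->A: in-degree(A)=3, level(A)>=2
  process G: level=1
    G->A: in-degree(A)=2, level(A)>=2
    G->B: in-degree(B)=0, level(B)=2, enqueue
    G->E: in-degree(E)=1, level(E)>=2
    G->F: in-degree(F)=1, level(F)>=2
  process B: level=2
    B->A: in-degree(A)=1, level(A)>=3
    B->F: in-degree(F)=0, level(F)=3, enqueue
  process F: level=3
    F->A: in-degree(A)=0, level(A)=4, enqueue
  process A: level=4
    A->E: in-degree(E)=0, level(E)=5, enqueue
  process E: level=5
All levels: A:4, B:2, C:1, D:0, E:5, F:3, G:1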